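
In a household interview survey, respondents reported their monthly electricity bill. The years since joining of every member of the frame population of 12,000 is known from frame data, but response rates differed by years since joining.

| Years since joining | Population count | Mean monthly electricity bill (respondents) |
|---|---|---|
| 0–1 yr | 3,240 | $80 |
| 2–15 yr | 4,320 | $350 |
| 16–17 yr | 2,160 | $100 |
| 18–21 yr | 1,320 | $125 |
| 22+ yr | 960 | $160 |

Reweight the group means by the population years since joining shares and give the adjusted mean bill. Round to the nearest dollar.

$192

Reweight to the known years since joining distribution:
  0–1 yr: (3,240/12,000) × 80 = 21.6
  2–15 yr: (4,320/12,000) × 350 = 126
  16–17 yr: (2,160/12,000) × 100 = 18
  18–21 yr: (1,320/12,000) × 125 = 13.75
  22+ yr: (960/12,000) × 160 = 12.8
Post-stratified estimate = 192.15 → $192.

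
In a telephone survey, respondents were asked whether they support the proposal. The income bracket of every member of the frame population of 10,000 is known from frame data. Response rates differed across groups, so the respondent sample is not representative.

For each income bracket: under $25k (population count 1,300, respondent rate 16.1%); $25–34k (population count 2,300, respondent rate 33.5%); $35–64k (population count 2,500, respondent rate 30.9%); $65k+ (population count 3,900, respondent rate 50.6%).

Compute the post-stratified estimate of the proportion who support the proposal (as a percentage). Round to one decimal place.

37.3%

Reweight to the known income bracket distribution:
  under $25k: (1,300/10,000) × 16.1 = 2.093
  $25–34k: (2,300/10,000) × 33.5 = 7.705
  $35–64k: (2,500/10,000) × 30.9 = 7.725
  $65k+: (3,900/10,000) × 50.6 = 19.734
Post-stratified estimate = 37.257 → 37.3%.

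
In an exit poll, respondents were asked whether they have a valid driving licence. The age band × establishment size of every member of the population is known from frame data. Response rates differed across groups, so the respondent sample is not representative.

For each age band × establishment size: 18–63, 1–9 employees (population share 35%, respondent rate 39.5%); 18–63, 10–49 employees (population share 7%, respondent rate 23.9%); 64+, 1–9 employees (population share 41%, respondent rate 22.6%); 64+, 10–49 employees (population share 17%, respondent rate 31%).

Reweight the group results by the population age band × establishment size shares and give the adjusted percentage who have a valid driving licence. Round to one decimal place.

Weight each group's respondent value by its population share:
  18–63, 1–9 employees: 0.35 × 39.5 = 13.825
  18–63, 10–49 employees: 0.07 × 23.9 = 1.673
  64+, 1–9 employees: 0.41 × 22.6 = 9.266
  64+, 10–49 employees: 0.17 × 31 = 5.27
Post-stratified estimate = 30.034 → 30.0%.

30.0%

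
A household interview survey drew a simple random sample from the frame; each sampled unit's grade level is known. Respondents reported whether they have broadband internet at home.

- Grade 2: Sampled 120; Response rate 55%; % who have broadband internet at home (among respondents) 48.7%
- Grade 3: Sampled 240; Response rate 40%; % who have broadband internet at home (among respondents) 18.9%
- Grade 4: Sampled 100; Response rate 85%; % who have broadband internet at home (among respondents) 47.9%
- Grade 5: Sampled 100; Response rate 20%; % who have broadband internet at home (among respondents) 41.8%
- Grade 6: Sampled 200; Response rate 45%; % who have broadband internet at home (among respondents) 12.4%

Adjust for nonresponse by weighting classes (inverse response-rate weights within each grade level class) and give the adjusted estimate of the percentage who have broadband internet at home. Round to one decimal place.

28.7%

Weighting each respondent by the inverse class response rate inflates each class back to its sampled size, so the class weight is n_sampled:
  Grade 2: 120 × 48.7 = 5844
  Grade 3: 240 × 18.9 = 4536
  Grade 4: 100 × 47.9 = 4790
  Grade 5: 100 × 41.8 = 4180
  Grade 6: 200 × 12.4 = 2480
Adjusted estimate = 21,830 / 760 = 28.7237 → 28.7%.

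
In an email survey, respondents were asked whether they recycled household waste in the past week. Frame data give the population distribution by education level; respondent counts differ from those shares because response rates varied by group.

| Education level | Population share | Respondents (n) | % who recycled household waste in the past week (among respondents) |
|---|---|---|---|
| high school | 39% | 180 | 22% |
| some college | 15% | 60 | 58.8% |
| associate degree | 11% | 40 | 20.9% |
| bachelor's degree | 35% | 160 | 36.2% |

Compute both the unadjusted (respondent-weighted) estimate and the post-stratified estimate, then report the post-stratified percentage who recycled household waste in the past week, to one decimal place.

Unadjusted (pooled respondent) estimate weights by respondent counts:
  (180/440)×22 + (60/440)×58.8 + (40/440)×20.9 + (160/440)×36.2 = 32.0818%
Post-stratifying to population shares instead:
  0.39×22 + 0.15×58.8 + 0.11×20.9 + 0.35×36.2 = 32.369%

32.4%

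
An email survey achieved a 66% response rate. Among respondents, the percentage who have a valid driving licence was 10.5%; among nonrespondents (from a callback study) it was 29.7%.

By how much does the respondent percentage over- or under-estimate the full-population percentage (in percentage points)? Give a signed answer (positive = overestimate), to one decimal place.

Nonresponse fraction = 1 − 0.66 = 0.34.
Bias = (nonresponse fraction) × (respondent percentage − nonrespondent percentage)
     = 0.34 × (10.5 − 29.7) = 0.34 × -19.2 = -6.528.

-6.5 percentage points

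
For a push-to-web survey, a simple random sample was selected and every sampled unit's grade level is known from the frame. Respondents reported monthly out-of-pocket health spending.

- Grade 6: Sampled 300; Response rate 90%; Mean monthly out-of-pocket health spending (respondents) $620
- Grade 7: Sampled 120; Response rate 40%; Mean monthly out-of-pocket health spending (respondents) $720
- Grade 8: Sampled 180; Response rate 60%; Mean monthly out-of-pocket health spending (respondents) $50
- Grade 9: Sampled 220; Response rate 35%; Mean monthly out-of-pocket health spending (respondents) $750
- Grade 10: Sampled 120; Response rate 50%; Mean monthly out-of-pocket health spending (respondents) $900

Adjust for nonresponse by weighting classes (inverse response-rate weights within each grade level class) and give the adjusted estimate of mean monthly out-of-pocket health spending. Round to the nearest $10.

$590

With weight = n_sampled/n_responded per class, the weighted class total is n_sampled:
  Grade 6: 300 × 620 = 186,000
  Grade 7: 120 × 720 = 86,400
  Grade 8: 180 × 50 = 9000
  Grade 9: 220 × 750 = 165,000
  Grade 10: 120 × 900 = 108,000
Adjusted estimate = 554,400 / 940 = 589.787 → $590.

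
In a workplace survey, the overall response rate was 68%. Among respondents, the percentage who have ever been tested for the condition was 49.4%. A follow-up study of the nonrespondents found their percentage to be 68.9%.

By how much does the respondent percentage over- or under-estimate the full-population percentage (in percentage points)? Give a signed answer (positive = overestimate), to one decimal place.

Nonresponse fraction = 1 − 0.68 = 0.32.
Bias = (nonresponse fraction) × (respondent percentage − nonrespondent percentage)
     = 0.32 × (49.4 − 68.9) = 0.32 × -19.5 = -6.24.

-6.2 percentage points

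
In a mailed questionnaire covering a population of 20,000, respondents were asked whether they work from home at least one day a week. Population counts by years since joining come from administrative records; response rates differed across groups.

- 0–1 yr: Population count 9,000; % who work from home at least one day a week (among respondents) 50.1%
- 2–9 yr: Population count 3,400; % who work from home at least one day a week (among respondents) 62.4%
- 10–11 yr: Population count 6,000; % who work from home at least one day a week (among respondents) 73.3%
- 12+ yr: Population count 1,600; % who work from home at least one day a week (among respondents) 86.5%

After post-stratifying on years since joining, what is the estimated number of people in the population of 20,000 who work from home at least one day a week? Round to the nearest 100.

12,400

Apply each group's respondent rate to its population count:
  0–1 yr: 9,000 × 50.1% = 4509
  2–9 yr: 3,400 × 62.4% = 2121.6
  10–11 yr: 6,000 × 73.3% = 4398
  12+ yr: 1,600 × 86.5% = 1384
Estimated total = 12412.6 → 12,400.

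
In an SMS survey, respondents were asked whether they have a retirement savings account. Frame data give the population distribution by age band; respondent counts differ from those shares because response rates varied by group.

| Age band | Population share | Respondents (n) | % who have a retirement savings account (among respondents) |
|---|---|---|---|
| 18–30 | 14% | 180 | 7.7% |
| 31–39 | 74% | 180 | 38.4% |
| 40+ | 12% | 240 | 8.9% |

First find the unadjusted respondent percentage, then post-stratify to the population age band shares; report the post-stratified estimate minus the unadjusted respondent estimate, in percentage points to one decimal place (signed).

+13.2 percentage points

Naive respondent-only estimate (weights = respondent counts):
  (180/600)×7.7 + (180/600)×38.4 + (240/600)×8.9 = 17.39%
Reweighting by population age band shares:
  0.14×7.7 + 0.74×38.4 + 0.12×8.9 = 30.562%
Difference = 30.562 − 17.39 = 13.172 pp.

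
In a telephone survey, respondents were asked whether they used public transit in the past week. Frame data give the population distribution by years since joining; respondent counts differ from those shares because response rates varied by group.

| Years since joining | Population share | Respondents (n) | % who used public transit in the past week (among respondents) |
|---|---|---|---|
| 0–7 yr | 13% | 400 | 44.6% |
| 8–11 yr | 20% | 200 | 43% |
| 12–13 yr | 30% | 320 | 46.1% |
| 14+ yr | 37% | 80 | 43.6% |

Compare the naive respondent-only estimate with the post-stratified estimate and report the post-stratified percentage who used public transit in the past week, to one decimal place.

44.4%

Unadjusted (pooled respondent) estimate weights by respondent counts:
  (400/1000)×44.6 + (200/1000)×43 + (320/1000)×46.1 + (80/1000)×43.6 = 44.68%
Post-stratified estimate weights by population shares:
  0.13×44.6 + 0.2×43 + 0.3×46.1 + 0.37×43.6 = 44.36%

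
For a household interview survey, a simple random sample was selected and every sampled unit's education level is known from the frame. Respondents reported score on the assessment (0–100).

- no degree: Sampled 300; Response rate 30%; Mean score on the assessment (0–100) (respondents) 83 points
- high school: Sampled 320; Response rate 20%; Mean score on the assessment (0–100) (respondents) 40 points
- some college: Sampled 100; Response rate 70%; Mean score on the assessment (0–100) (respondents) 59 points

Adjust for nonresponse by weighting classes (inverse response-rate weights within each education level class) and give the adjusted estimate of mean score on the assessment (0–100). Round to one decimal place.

60.6

Weighting each respondent by the inverse class response rate inflates each class back to its sampled size, so the class weight is n_sampled:
  no degree: 300 × 83 = 24,900
  high school: 320 × 40 = 12,800
  some college: 100 × 59 = 5900
Adjusted estimate = 43,600 / 720 = 60.5556 → 60.6.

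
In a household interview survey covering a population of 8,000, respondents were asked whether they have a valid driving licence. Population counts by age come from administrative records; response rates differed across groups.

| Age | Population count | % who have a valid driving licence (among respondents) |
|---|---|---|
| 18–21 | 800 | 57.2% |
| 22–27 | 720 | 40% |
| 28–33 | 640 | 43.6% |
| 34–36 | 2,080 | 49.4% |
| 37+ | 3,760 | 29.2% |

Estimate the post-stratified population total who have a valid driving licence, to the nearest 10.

3,150

Each cell contributes its population count × the respondent rate:
  18–21: 800 × 57.2% = 457.6
  22–27: 720 × 40% = 288
  28–33: 640 × 43.6% = 279.04
  34–36: 2,080 × 49.4% = 1027.52
  37+: 3,760 × 29.2% = 1097.92
Estimated total = 3150.08 → 3,150.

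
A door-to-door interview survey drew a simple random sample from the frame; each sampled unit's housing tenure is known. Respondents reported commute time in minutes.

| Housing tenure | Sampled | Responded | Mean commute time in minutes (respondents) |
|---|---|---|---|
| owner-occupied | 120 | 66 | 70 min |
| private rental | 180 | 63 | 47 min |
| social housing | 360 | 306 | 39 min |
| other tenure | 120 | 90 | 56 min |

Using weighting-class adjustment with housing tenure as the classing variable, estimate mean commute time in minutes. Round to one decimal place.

48.2

Response rates by class: owner-occupied 66/120 = 55%, private rental 63/180 = 35%, social housing 306/360 = 85%, other tenure 90/120 = 75%.
With weight = n_sampled/n_responded per class, the weighted class total is n_sampled:
  owner-occupied: 120 × 70 = 8400
  private rental: 180 × 47 = 8460
  social housing: 360 × 39 = 14,040
  other tenure: 120 × 56 = 6720
Adjusted estimate = 37,620 / 780 = 48.2308 → 48.2.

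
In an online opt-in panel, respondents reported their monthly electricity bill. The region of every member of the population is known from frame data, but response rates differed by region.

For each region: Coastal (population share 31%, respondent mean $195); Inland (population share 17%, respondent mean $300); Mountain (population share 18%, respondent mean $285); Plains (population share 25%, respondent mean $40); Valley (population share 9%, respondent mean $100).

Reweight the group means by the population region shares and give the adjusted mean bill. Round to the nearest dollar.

Post-stratification weights by population share, not respondent share:
  Coastal: 0.31 × 195 = 60.45
  Inland: 0.17 × 300 = 51
  Mountain: 0.18 × 285 = 51.3
  Plains: 0.25 × 40 = 10
  Valley: 0.09 × 100 = 9
Post-stratified estimate = 181.75 → $182.

$182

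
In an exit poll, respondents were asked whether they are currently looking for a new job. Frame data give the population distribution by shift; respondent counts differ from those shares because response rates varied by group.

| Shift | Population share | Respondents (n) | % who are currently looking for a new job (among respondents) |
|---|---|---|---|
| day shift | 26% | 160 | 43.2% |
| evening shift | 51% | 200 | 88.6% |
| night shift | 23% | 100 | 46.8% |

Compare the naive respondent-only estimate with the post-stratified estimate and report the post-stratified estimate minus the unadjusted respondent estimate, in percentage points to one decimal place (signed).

Unadjusted (pooled respondent) estimate weights by respondent counts:
  (160/460)×43.2 + (200/460)×88.6 + (100/460)×46.8 = 63.7217%
Post-stratifying to population shares instead:
  0.26×43.2 + 0.51×88.6 + 0.23×46.8 = 67.182%
Difference = 67.182 − 63.7217 = 3.4603 pp.

+3.5 percentage points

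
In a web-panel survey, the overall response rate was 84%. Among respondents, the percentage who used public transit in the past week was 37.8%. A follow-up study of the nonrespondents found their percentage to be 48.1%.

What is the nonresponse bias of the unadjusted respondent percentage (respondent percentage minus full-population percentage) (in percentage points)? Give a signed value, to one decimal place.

Nonresponse fraction = 1 − 0.84 = 0.16.
Bias = (nonresponse fraction) × (respondent percentage − nonrespondent percentage)
     = 0.16 × (37.8 − 48.1) = 0.16 × -10.3 = -1.648.

-1.6 percentage points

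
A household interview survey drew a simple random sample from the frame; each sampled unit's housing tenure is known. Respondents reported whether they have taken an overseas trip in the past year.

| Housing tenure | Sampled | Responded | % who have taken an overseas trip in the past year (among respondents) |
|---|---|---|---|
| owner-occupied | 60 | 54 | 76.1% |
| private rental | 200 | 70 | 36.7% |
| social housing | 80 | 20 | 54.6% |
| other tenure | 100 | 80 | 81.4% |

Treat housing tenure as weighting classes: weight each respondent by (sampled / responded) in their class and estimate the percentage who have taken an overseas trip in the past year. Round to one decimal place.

55.5%

Class response rates: owner-occupied 54/60 = 90%, private rental 70/200 = 35%, social housing 20/80 = 25%, other tenure 80/100 = 80%.
With weight = n_sampled/n_responded per class, the weighted class total is n_sampled:
  owner-occupied: 60 × 76.1 = 4566
  private rental: 200 × 36.7 = 7340
  social housing: 80 × 54.6 = 4368
  other tenure: 100 × 81.4 = 8140
Adjusted estimate = 24,414 / 440 = 55.4864 → 55.5%.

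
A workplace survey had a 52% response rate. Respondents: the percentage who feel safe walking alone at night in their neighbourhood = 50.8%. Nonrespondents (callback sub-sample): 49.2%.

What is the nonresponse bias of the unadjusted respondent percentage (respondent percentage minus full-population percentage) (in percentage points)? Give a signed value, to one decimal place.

Nonresponse fraction = 1 − 0.52 = 0.48.
Bias = (nonresponse fraction) × (respondent percentage − nonrespondent percentage)
     = 0.48 × (50.8 − 49.2) = 0.48 × 1.6 = 0.768.

+0.8 percentage points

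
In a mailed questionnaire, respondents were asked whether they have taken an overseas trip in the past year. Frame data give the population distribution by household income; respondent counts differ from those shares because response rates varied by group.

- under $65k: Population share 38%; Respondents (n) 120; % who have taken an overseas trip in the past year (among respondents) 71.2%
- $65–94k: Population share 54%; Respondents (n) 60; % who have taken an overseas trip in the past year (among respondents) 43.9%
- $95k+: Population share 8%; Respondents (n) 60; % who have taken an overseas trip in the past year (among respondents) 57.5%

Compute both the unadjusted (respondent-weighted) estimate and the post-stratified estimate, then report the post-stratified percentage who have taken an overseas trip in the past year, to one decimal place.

Naive respondent-only estimate (weights = respondent counts):
  (120/240)×71.2 + (60/240)×43.9 + (60/240)×57.5 = 60.95%
Post-stratified estimate weights by population shares:
  0.38×71.2 + 0.54×43.9 + 0.08×57.5 = 55.362%

55.4%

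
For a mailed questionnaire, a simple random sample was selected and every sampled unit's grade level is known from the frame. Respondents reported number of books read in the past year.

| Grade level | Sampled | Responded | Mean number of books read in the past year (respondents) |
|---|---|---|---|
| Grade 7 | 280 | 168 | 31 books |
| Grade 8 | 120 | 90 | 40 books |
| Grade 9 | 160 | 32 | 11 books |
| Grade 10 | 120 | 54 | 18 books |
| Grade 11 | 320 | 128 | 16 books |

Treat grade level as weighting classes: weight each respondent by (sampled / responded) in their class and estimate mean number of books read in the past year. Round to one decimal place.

Class response rates: Grade 7 168/280 = 60%, Grade 8 90/120 = 75%, Grade 9 32/160 = 20%, Grade 10 54/120 = 45%, Grade 11 128/320 = 40%.
With weight = n_sampled/n_responded per class, the weighted class total is n_sampled:
  Grade 7: 280 × 31 = 8680
  Grade 8: 120 × 40 = 4800
  Grade 9: 160 × 11 = 1760
  Grade 10: 120 × 18 = 2160
  Grade 11: 320 × 16 = 5120
Adjusted estimate = 22,520 / 1,000 = 22.52 → 22.5.

22.5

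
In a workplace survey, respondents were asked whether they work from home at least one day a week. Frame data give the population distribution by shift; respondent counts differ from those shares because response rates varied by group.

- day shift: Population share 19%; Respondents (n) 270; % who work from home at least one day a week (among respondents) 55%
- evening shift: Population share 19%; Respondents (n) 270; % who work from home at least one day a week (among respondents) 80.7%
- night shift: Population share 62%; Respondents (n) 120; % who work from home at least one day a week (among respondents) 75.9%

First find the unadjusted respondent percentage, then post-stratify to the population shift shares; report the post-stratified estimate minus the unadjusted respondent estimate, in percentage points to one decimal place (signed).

+3.5 percentage points

Naive respondent-only estimate (weights = respondent counts):
  (270/660)×55 + (270/660)×80.7 + (120/660)×75.9 = 69.3136%
Reweighting by population shift shares:
  0.19×55 + 0.19×80.7 + 0.62×75.9 = 72.841%
Difference = 72.841 − 69.3136 = 3.5274 pp.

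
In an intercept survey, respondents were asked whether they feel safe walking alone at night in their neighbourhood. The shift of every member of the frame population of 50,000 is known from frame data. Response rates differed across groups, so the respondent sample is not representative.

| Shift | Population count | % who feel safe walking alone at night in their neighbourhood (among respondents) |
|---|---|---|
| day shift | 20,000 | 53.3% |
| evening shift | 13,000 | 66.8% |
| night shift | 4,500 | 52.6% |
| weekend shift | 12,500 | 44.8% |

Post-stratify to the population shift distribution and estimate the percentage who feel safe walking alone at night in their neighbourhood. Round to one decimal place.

54.6%

Post-stratification weights by population share, not respondent share:
  day shift: (20,000/50,000) × 53.3 = 21.32
  evening shift: (13,000/50,000) × 66.8 = 17.368
  night shift: (4,500/50,000) × 52.6 = 4.734
  weekend shift: (12,500/50,000) × 44.8 = 11.2
Post-stratified estimate = 54.622 → 54.6%.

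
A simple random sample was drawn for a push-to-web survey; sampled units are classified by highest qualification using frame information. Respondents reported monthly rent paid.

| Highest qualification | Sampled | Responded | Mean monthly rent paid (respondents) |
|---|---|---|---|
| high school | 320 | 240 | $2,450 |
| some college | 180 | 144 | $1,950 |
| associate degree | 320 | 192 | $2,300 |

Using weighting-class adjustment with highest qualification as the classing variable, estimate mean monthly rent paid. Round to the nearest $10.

Response rates by class: high school 240/320 = 75%, some college 144/180 = 80%, associate degree 192/320 = 60%.
Inverse-response-rate weighting restores each class to its sampled count, so class totals weight by n_sampled:
  high school: 320 × 2450 = 784,000
  some college: 180 × 1950 = 351,000
  associate degree: 320 × 2300 = 736,000
Adjusted estimate = 1,871,000 / 820 = 2281.71 → $2,280.

$2,280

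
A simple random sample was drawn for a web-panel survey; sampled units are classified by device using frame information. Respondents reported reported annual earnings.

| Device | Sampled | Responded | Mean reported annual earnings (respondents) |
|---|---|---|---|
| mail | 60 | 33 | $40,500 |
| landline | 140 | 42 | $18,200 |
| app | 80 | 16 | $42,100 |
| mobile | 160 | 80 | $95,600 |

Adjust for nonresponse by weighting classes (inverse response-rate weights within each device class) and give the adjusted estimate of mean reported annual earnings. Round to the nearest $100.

$53,700

Response rates by class: mail 33/60 = 55%, landline 42/140 = 30%, app 16/80 = 20%, mobile 80/160 = 50%.
With weight = n_sampled/n_responded per class, the weighted class total is n_sampled:
  mail: 60 × 40,500 = 2,430,000
  landline: 140 × 18,200 = 2,548,000
  app: 80 × 42,100 = 3,368,000
  mobile: 160 × 95,600 = 15,296,000
Adjusted estimate = 23,642,000 / 440 = 53731.8 → $53,700.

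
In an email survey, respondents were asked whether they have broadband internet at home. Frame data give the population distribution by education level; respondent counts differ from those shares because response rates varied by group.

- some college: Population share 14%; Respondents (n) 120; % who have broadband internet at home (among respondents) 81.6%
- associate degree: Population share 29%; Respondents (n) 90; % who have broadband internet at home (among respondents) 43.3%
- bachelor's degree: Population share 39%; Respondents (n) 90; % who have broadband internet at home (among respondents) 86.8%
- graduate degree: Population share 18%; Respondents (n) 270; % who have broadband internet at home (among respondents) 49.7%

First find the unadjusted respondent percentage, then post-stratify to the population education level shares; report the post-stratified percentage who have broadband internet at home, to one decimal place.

66.8%

Naive respondent-only estimate (weights = respondent counts):
  (120/570)×81.6 + (90/570)×43.3 + (90/570)×86.8 + (270/570)×49.7 = 61.2632%
Post-stratifying to population shares instead:
  0.14×81.6 + 0.29×43.3 + 0.39×86.8 + 0.18×49.7 = 66.779%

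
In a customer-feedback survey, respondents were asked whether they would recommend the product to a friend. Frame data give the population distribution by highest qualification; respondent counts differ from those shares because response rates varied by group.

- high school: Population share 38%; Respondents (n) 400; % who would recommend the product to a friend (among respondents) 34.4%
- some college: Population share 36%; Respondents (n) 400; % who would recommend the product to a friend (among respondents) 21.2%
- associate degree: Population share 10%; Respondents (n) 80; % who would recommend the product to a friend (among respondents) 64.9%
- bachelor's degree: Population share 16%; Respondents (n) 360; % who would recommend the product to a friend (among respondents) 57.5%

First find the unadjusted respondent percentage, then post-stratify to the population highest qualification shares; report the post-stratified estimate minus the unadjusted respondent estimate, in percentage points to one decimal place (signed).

Unadjusted (pooled respondent) estimate weights by respondent counts:
  (400/1240)×34.4 + (400/1240)×21.2 + (80/1240)×64.9 + (360/1240)×57.5 = 38.8161%
Post-stratifying to population shares instead:
  0.38×34.4 + 0.36×21.2 + 0.1×64.9 + 0.16×57.5 = 36.394%
Difference = 36.394 − 38.8161 = -2.4221 pp.

-2.4 percentage points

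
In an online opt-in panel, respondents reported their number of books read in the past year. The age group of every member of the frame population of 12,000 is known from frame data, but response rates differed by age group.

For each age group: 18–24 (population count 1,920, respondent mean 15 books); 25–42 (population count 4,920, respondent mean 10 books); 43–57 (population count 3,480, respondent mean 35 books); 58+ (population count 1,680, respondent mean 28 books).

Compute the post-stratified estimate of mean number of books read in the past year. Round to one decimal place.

20.6

Reweight to the known age group distribution:
  18–24: (1,920/12,000) × 15 = 2.4
  25–42: (4,920/12,000) × 10 = 4.1
  43–57: (3,480/12,000) × 35 = 10.15
  58+: (1,680/12,000) × 28 = 3.92
Post-stratified estimate = 20.57 → 20.6.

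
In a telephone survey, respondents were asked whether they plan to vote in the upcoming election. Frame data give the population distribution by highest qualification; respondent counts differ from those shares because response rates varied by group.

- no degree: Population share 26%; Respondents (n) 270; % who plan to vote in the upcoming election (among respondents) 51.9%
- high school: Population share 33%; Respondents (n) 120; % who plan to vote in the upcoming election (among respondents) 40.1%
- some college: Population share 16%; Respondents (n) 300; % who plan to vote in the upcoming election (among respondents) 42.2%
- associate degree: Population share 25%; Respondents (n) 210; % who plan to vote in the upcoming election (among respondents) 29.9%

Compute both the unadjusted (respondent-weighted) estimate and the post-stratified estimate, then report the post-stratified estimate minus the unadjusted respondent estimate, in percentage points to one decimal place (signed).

Unadjusted (pooled respondent) estimate weights by respondent counts:
  (270/900)×51.9 + (120/900)×40.1 + (300/900)×42.2 + (210/900)×29.9 = 41.96%
Post-stratified estimate weights by population shares:
  0.26×51.9 + 0.33×40.1 + 0.16×42.2 + 0.25×29.9 = 40.954%
Difference = 40.954 − 41.96 = -1.006 pp.

-1.0 percentage points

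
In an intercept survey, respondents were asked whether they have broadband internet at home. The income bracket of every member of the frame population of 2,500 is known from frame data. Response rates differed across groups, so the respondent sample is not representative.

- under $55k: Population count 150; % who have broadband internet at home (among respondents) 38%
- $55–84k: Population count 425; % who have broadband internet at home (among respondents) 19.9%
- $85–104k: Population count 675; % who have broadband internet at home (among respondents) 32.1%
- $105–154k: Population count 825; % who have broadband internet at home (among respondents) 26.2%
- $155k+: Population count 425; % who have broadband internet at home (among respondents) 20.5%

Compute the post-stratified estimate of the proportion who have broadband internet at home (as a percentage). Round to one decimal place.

26.5%

Weight each group's respondent value by its population share:
  under $55k: (150/2,500) × 38 = 2.28
  $55–84k: (425/2,500) × 19.9 = 3.383
  $85–104k: (675/2,500) × 32.1 = 8.667
  $105–154k: (825/2,500) × 26.2 = 8.646
  $155k+: (425/2,500) × 20.5 = 3.485
Post-stratified estimate = 26.461 → 26.5%.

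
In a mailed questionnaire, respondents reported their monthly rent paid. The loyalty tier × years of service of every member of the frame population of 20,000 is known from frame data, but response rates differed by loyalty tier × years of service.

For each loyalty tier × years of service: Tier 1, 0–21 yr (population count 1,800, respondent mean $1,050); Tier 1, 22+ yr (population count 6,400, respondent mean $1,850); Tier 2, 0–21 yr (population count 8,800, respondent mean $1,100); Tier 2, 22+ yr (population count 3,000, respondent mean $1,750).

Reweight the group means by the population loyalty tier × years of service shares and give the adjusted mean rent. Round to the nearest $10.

Each cell contributes population-share × respondent value:
  Tier 1, 0–21 yr: (1,800/20,000) × 1050 = 94.5
  Tier 1, 22+ yr: (6,400/20,000) × 1850 = 592
  Tier 2, 0–21 yr: (8,800/20,000) × 1100 = 484
  Tier 2, 22+ yr: (3,000/20,000) × 1750 = 262.5
Post-stratified estimate = 1433 → $1,430.

$1,430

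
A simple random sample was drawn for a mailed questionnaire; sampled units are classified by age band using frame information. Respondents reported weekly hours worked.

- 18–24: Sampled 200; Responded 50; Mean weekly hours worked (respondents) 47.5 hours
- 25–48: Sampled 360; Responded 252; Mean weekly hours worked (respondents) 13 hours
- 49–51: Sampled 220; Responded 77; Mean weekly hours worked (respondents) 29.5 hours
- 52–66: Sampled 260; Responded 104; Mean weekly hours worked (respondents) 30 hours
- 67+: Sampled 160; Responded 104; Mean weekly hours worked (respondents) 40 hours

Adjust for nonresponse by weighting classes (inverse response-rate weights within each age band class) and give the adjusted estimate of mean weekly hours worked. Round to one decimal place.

Response rates by class: 18–24 50/200 = 25%, 25–48 252/360 = 70%, 49–51 77/220 = 35%, 52–66 104/260 = 40%, 67+ 104/160 = 65%.
Inverse-response-rate weighting restores each class to its sampled count, so class totals weight by n_sampled:
  18–24: 200 × 47.5 = 9500
  25–48: 360 × 13 = 4680
  49–51: 220 × 29.5 = 6490
  52–66: 260 × 30 = 7800
  67+: 160 × 40 = 6400
Adjusted estimate = 34,870 / 1,200 = 29.0583 → 29.1.

29.1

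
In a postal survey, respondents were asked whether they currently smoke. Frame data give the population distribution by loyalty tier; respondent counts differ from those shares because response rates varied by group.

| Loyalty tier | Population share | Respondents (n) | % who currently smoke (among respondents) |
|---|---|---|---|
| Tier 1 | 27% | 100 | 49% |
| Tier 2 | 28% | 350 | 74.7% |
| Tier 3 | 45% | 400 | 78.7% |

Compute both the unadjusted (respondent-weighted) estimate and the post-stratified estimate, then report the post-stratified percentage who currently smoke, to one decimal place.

Unadjusted (pooled respondent) estimate weights by respondent counts:
  (100/850)×49 + (350/850)×74.7 + (400/850)×78.7 = 73.5588%
Post-stratifying to population shares instead:
  0.27×49 + 0.28×74.7 + 0.45×78.7 = 69.561%

69.6%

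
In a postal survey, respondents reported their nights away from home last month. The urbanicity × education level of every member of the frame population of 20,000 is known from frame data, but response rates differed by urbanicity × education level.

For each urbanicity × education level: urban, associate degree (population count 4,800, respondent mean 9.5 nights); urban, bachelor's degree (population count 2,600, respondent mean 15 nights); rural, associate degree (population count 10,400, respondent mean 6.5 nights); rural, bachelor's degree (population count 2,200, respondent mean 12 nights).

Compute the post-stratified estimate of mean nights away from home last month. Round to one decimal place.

Reweight to the known urbanicity × education level distribution:
  urban, associate degree: (4,800/20,000) × 9.5 = 2.28
  urban, bachelor's degree: (2,600/20,000) × 15 = 1.95
  rural, associate degree: (10,400/20,000) × 6.5 = 3.38
  rural, bachelor's degree: (2,200/20,000) × 12 = 1.32
Post-stratified estimate = 8.93 → 8.9.

8.9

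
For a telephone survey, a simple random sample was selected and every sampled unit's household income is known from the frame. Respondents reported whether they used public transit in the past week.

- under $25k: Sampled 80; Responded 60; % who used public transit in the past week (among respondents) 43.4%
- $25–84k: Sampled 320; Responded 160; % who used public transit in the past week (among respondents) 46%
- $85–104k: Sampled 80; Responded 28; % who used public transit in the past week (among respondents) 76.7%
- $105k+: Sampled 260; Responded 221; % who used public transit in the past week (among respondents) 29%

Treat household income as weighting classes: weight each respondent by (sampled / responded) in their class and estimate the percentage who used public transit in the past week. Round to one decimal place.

Class response rates: under $25k 60/80 = 75%, $25–84k 160/320 = 50%, $85–104k 28/80 = 35%, $105k+ 221/260 = 85%.
With weight = n_sampled/n_responded per class, the weighted class total is n_sampled:
  under $25k: 80 × 43.4 = 3472
  $25–84k: 320 × 46 = 14,720
  $85–104k: 80 × 76.7 = 6136
  $105k+: 260 × 29 = 7540
Adjusted estimate = 31,868 / 740 = 43.0649 → 43.1%.

43.1%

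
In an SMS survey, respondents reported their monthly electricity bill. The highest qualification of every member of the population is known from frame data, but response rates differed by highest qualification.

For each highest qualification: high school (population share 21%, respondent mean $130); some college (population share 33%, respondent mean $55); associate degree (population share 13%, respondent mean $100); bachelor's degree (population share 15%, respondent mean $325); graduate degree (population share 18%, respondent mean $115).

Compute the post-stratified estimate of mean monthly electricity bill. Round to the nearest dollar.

$128

Weight each group's respondent value by its population share:
  high school: 0.21 × 130 = 27.3
  some college: 0.33 × 55 = 18.15
  associate degree: 0.13 × 100 = 13
  bachelor's degree: 0.15 × 325 = 48.75
  graduate degree: 0.18 × 115 = 20.7
Post-stratified estimate = 127.9 → $128.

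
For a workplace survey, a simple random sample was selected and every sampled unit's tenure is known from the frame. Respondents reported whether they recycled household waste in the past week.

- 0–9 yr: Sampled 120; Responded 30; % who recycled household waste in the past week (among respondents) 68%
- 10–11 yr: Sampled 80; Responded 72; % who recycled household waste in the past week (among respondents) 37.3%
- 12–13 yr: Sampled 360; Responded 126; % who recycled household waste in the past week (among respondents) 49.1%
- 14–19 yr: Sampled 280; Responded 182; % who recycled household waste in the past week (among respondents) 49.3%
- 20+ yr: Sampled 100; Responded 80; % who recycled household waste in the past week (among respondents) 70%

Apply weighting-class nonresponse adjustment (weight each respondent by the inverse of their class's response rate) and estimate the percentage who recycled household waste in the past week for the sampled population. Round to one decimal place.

52.8%

Class response rates: 0–9 yr 30/120 = 25%, 10–11 yr 72/80 = 90%, 12–13 yr 126/360 = 35%, 14–19 yr 182/280 = 65%, 20+ yr 80/100 = 80%.
Inverse-response-rate weighting restores each class to its sampled count, so class totals weight by n_sampled:
  0–9 yr: 120 × 68 = 8160
  10–11 yr: 80 × 37.3 = 2984
  12–13 yr: 360 × 49.1 = 17,676
  14–19 yr: 280 × 49.3 = 13,804
  20+ yr: 100 × 70 = 7000
Adjusted estimate = 49,624 / 940 = 52.7915 → 52.8%.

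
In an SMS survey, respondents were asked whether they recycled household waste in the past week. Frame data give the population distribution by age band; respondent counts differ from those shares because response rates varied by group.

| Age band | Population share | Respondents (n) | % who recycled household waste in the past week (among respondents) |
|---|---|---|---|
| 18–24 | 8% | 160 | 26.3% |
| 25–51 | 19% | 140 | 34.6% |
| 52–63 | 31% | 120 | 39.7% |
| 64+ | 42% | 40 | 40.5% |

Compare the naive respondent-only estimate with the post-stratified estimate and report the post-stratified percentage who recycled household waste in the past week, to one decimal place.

38.0%

Unadjusted (pooled respondent) estimate weights by respondent counts:
  (160/460)×26.3 + (140/460)×34.6 + (120/460)×39.7 + (40/460)×40.5 = 33.5565%
Reweighting by population age band shares:
  0.08×26.3 + 0.19×34.6 + 0.31×39.7 + 0.42×40.5 = 37.995%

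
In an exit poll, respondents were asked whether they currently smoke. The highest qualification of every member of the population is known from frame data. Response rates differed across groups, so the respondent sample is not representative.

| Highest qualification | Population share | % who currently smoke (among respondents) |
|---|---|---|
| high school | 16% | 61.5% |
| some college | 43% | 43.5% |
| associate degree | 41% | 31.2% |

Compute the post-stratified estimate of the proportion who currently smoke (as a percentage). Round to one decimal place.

Weight each group's respondent value by its population share:
  high school: 0.16 × 61.5 = 9.84
  some college: 0.43 × 43.5 = 18.705
  associate degree: 0.41 × 31.2 = 12.792
Post-stratified estimate = 41.337 → 41.3%.

41.3%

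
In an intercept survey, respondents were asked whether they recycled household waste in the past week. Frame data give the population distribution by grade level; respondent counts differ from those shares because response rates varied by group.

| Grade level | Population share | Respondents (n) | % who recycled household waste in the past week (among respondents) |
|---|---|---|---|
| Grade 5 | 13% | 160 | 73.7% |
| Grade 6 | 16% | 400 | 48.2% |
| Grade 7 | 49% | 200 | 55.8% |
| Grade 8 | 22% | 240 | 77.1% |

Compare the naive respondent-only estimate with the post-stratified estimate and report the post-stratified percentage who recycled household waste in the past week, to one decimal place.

61.6%

Naive respondent-only estimate (weights = respondent counts):
  (160/1000)×73.7 + (400/1000)×48.2 + (200/1000)×55.8 + (240/1000)×77.1 = 60.736%
Reweighting by population grade level shares:
  0.13×73.7 + 0.16×48.2 + 0.49×55.8 + 0.22×77.1 = 61.597%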